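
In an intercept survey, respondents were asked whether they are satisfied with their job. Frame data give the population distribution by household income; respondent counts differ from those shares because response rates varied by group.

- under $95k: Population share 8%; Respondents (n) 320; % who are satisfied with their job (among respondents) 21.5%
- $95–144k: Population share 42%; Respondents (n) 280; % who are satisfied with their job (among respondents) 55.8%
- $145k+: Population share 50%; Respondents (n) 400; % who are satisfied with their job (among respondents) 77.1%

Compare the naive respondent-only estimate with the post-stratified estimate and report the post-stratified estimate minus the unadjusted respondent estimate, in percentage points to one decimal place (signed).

Without adjustment, the pooled respondent share is:
  (320/1000)×21.5 + (280/1000)×55.8 + (400/1000)×77.1 = 53.344%
Post-stratifying to population shares instead:
  0.08×21.5 + 0.42×55.8 + 0.5×77.1 = 63.706%
Difference = 63.706 − 53.344 = 10.362 pp.

+10.4 percentage points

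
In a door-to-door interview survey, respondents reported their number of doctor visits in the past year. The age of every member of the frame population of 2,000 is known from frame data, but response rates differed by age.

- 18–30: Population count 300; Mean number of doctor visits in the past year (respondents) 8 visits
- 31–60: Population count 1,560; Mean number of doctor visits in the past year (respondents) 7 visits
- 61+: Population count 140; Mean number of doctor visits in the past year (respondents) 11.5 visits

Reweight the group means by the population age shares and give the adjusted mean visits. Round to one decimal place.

7.5

Post-stratification weights by population share, not respondent share:
  18–30: (300/2,000) × 8 = 1.2
  31–60: (1,560/2,000) × 7 = 5.46
  61+: (140/2,000) × 11.5 = 0.805
Post-stratified estimate = 7.465 → 7.5.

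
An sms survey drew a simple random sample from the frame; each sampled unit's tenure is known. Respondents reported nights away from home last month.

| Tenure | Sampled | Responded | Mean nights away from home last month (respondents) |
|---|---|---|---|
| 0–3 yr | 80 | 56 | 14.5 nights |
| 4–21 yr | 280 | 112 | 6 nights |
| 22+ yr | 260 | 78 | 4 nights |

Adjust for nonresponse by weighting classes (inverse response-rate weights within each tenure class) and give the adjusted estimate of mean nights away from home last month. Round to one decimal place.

Response rates by class: 0–3 yr 56/80 = 70%, 4–21 yr 112/280 = 40%, 22+ yr 78/260 = 30%.
With weight = n_sampled/n_responded per class, the weighted class total is n_sampled:
  0–3 yr: 80 × 14.5 = 1160
  4–21 yr: 280 × 6 = 1680
  22+ yr: 260 × 4 = 1040
Adjusted estimate = 3880 / 620 = 6.25807 → 6.3.

6.3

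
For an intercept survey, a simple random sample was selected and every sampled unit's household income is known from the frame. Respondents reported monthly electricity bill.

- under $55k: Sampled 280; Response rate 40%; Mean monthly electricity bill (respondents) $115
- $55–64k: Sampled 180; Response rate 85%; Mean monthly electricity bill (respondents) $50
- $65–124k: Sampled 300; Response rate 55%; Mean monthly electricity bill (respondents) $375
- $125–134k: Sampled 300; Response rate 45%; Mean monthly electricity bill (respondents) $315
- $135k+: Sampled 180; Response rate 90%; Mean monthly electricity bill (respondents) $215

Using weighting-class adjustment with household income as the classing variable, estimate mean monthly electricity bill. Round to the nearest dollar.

$231

Each respondent's weight = sampled/responded in their class; summing within a class gives n_sampled, so:
  under $55k: 280 × 115 = 32,200
  $55–64k: 180 × 50 = 9000
  $65–124k: 300 × 375 = 112,500
  $125–134k: 300 × 315 = 94,500
  $135k+: 180 × 215 = 38,700
Adjusted estimate = 286,900 / 1,240 = 231.371 → $231.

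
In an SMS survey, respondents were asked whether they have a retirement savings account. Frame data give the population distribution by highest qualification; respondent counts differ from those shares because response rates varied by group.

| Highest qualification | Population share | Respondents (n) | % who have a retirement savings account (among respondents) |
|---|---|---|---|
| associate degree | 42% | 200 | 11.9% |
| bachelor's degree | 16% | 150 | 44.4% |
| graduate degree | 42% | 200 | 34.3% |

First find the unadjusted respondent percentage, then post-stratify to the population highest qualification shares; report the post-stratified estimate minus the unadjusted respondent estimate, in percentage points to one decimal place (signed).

-2.4 percentage points

Unadjusted (pooled respondent) estimate weights by respondent counts:
  (200/550)×11.9 + (150/550)×44.4 + (200/550)×34.3 = 28.9091%
Post-stratified estimate weights by population shares:
  0.42×11.9 + 0.16×44.4 + 0.42×34.3 = 26.508%
Difference = 26.508 − 28.9091 = -2.4011 pp.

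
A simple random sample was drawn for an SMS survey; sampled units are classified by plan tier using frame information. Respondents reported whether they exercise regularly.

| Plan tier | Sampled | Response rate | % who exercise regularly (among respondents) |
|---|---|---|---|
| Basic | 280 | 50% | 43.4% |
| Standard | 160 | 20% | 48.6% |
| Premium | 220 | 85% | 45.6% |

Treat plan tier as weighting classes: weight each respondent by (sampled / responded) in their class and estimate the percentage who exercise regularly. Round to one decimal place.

Each respondent's weight = sampled/responded in their class; summing within a class gives n_sampled, so:
  Basic: 280 × 43.4 = 12,152
  Standard: 160 × 48.6 = 7776
  Premium: 220 × 45.6 = 10,032
Adjusted estimate = 29,960 / 660 = 45.3939 → 45.4%.

45.4%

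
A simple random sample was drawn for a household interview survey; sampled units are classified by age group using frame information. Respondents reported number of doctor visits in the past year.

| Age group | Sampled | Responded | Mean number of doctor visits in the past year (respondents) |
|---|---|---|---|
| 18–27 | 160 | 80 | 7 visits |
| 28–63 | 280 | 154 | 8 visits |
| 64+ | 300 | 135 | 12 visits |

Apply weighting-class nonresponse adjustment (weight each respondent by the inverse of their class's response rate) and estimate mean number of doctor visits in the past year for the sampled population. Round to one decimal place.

Response rates by class: 18–27 80/160 = 50%, 28–63 154/280 = 55%, 64+ 135/300 = 45%.
Weighting each respondent by the inverse class response rate inflates each class back to its sampled size, so the class weight is n_sampled:
  18–27: 160 × 7 = 1120
  28–63: 280 × 8 = 2240
  64+: 300 × 12 = 3600
Adjusted estimate = 6960 / 740 = 9.40541 → 9.4.

9.4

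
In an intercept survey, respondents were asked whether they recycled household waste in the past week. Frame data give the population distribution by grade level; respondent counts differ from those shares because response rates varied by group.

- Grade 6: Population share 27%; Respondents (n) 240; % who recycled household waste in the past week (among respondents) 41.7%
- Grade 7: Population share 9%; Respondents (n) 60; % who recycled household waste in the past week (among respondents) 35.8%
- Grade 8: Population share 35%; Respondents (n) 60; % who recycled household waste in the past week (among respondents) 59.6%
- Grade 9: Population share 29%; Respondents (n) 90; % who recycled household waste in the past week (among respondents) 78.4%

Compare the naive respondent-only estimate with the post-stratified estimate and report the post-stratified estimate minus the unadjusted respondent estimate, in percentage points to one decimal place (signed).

+7.4 percentage points

Unadjusted (pooled respondent) estimate weights by respondent counts:
  (240/450)×41.7 + (60/450)×35.8 + (60/450)×59.6 + (90/450)×78.4 = 50.64%
Post-stratifying to population shares instead:
  0.27×41.7 + 0.09×35.8 + 0.35×59.6 + 0.29×78.4 = 58.077%
Difference = 58.077 − 50.64 = 7.437 pp.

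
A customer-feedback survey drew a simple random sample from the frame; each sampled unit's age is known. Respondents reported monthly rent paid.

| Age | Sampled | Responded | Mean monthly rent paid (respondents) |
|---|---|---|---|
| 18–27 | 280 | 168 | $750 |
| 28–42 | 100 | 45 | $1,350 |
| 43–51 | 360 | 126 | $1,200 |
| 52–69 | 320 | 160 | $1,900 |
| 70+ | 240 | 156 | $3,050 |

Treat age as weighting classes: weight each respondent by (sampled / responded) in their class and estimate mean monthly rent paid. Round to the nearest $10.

Response rates by class: 18–27 168/280 = 60%, 28–42 45/100 = 45%, 43–51 126/360 = 35%, 52–69 160/320 = 50%, 70+ 156/240 = 65%.
Inverse-response-rate weighting restores each class to its sampled count, so class totals weight by n_sampled:
  18–27: 280 × 750 = 210,000
  28–42: 100 × 1350 = 135,000
  43–51: 360 × 1200 = 432,000
  52–69: 320 × 1900 = 608,000
  70+: 240 × 3050 = 732,000
Adjusted estimate = 2,117,000 / 1,300 = 1628.46 → $1,630.

$1,630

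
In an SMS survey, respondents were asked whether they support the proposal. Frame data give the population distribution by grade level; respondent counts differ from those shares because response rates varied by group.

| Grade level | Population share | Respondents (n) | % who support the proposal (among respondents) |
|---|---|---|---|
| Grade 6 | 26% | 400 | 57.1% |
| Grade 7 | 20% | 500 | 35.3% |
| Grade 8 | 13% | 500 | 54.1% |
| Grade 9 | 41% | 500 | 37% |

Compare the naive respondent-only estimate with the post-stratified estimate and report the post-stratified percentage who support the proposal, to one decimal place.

44.1%

Unadjusted (pooled respondent) estimate weights by respondent counts:
  (400/1900)×57.1 + (500/1900)×35.3 + (500/1900)×54.1 + (500/1900)×37 = 45.2842%
Post-stratifying to population shares instead:
  0.26×57.1 + 0.2×35.3 + 0.13×54.1 + 0.41×37 = 44.109%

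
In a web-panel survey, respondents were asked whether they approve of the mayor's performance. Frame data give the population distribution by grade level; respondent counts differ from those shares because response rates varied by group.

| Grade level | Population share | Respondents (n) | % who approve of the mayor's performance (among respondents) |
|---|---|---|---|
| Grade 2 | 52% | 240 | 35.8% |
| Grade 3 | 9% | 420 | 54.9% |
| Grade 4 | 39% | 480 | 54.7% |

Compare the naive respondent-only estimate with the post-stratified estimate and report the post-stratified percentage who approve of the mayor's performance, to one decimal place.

Unadjusted (pooled respondent) estimate weights by respondent counts:
  (240/1140)×35.8 + (420/1140)×54.9 + (480/1140)×54.7 = 50.7947%
Reweighting by population grade level shares:
  0.52×35.8 + 0.09×54.9 + 0.39×54.7 = 44.89%

44.9%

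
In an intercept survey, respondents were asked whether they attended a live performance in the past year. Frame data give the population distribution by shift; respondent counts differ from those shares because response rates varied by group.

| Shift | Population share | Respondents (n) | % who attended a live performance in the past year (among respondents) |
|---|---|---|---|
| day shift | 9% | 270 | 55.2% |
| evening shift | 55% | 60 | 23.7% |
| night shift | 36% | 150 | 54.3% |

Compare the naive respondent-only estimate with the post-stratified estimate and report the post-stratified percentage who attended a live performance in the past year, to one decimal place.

Without adjustment, the pooled respondent share is:
  (270/480)×55.2 + (60/480)×23.7 + (150/480)×54.3 = 50.9813%
Reweighting by population shift shares:
  0.09×55.2 + 0.55×23.7 + 0.36×54.3 = 37.551%

37.6%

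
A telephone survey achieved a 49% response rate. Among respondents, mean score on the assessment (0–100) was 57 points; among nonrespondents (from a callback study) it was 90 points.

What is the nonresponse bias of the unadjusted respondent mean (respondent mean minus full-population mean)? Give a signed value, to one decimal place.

Nonresponse fraction = 1 − 0.49 = 0.51.
Bias = (nonresponse fraction) × (respondent mean − nonrespondent mean)
     = 0.51 × (57 − 90) = 0.51 × -33 = -16.83.

-16.8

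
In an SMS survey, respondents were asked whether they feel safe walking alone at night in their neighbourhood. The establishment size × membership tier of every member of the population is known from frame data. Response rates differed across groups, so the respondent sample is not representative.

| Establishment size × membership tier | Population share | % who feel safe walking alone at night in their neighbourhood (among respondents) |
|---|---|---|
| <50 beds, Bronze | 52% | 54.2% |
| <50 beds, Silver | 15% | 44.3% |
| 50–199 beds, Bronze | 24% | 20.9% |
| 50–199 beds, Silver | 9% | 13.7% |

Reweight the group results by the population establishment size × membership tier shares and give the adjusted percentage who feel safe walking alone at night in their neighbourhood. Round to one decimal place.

41.1%

Post-stratification weights by population share, not respondent share:
  <50 beds, Bronze: 0.52 × 54.2 = 28.184
  <50 beds, Silver: 0.15 × 44.3 = 6.645
  50–199 beds, Bronze: 0.24 × 20.9 = 5.016
  50–199 beds, Silver: 0.09 × 13.7 = 1.233
Post-stratified estimate = 41.078 → 41.1%.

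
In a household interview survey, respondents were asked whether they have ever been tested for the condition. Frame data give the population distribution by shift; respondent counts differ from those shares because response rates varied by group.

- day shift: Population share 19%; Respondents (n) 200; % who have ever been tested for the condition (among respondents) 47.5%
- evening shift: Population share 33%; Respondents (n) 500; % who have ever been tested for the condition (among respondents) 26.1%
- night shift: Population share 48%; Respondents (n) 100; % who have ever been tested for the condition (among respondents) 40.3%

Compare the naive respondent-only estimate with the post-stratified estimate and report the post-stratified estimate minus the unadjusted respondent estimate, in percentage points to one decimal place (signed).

Unadjusted (pooled respondent) estimate weights by respondent counts:
  (200/800)×47.5 + (500/800)×26.1 + (100/800)×40.3 = 33.225%
Post-stratifying to population shares instead:
  0.19×47.5 + 0.33×26.1 + 0.48×40.3 = 36.982%
Difference = 36.982 − 33.225 = 3.757 pp.

+3.8 percentage points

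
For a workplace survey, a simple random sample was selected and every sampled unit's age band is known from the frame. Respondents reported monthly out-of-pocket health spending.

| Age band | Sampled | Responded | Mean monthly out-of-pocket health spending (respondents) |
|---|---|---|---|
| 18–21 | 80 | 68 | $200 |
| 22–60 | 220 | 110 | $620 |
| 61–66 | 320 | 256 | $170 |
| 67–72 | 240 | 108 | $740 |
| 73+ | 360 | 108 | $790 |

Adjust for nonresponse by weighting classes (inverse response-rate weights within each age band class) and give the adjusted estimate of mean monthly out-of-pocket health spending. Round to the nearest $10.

$550

Class response rates: 18–21 68/80 = 85%, 22–60 110/220 = 50%, 61–66 256/320 = 80%, 67–72 108/240 = 45%, 73+ 108/360 = 30%.
Weighting each respondent by the inverse class response rate inflates each class back to its sampled size, so the class weight is n_sampled:
  18–21: 80 × 200 = 16,000
  22–60: 220 × 620 = 136,400
  61–66: 320 × 170 = 54,400
  67–72: 240 × 740 = 177,600
  73+: 360 × 790 = 284,400
Adjusted estimate = 668,800 / 1,220 = 548.197 → $550.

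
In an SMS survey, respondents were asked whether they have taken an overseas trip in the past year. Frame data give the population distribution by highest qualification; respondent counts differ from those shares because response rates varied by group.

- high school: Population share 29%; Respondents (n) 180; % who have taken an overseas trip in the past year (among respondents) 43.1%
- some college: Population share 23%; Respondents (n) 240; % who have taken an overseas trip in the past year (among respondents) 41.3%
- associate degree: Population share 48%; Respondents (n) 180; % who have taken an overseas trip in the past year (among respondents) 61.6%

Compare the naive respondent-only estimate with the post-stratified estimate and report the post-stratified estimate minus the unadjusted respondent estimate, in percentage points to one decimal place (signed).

+3.6 percentage points

Naive respondent-only estimate (weights = respondent counts):
  (180/600)×43.1 + (240/600)×41.3 + (180/600)×61.6 = 47.93%
Post-stratifying to population shares instead:
  0.29×43.1 + 0.23×41.3 + 0.48×61.6 = 51.566%
Difference = 51.566 − 47.93 = 3.636 pp.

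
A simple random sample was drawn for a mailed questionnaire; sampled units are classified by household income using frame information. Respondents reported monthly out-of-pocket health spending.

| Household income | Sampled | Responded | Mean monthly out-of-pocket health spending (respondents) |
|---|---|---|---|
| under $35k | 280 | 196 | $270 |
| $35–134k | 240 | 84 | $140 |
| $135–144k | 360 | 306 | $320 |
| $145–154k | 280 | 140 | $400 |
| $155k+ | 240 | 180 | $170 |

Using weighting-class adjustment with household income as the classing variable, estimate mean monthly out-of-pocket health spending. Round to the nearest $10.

$270

Response rates by class: under $35k 196/280 = 70%, $35–134k 84/240 = 35%, $135–144k 306/360 = 85%, $145–154k 140/280 = 50%, $155k+ 180/240 = 75%.
Inverse-response-rate weighting restores each class to its sampled count, so class totals weight by n_sampled:
  under $35k: 280 × 270 = 75,600
  $35–134k: 240 × 140 = 33,600
  $135–144k: 360 × 320 = 115,200
  $145–154k: 280 × 400 = 112,000
  $155k+: 240 × 170 = 40,800
Adjusted estimate = 377,200 / 1,400 = 269.429 → $270.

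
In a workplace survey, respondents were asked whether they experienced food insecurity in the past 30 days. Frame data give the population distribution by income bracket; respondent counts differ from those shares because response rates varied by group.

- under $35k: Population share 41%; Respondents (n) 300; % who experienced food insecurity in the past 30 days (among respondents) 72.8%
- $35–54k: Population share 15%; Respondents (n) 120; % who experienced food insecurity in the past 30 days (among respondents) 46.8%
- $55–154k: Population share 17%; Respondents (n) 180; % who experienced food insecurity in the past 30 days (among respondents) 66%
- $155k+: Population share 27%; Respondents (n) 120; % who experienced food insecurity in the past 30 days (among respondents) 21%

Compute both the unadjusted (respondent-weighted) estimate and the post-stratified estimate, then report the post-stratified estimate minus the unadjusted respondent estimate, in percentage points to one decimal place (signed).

Unadjusted (pooled respondent) estimate weights by respondent counts:
  (300/720)×72.8 + (120/720)×46.8 + (180/720)×66 + (120/720)×21 = 58.1333%
Post-stratifying to population shares instead:
  0.41×72.8 + 0.15×46.8 + 0.17×66 + 0.27×21 = 53.758%
Difference = 53.758 − 58.1333 = -4.3753 pp.

-4.4 percentage points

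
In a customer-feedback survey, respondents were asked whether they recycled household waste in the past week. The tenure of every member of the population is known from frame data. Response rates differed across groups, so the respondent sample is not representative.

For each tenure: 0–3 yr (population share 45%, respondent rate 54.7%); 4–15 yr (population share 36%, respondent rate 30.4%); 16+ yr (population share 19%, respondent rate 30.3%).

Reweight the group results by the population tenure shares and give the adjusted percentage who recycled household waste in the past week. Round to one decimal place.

41.3%

Reweight to the known tenure distribution:
  0–3 yr: 0.45 × 54.7 = 24.615
  4–15 yr: 0.36 × 30.4 = 10.944
  16+ yr: 0.19 × 30.3 = 5.757
Post-stratified estimate = 41.316 → 41.3%.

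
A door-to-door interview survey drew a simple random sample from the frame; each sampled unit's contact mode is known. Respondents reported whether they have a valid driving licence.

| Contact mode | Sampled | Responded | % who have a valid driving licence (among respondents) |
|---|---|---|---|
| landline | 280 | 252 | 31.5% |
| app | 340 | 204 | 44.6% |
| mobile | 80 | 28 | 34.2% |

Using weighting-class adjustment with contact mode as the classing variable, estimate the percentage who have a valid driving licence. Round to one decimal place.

38.2%

Class response rates: landline 252/280 = 90%, app 204/340 = 60%, mobile 28/80 = 35%.
Each respondent's weight = sampled/responded in their class; summing within a class gives n_sampled, so:
  landline: 280 × 31.5 = 8820
  app: 340 × 44.6 = 15,164
  mobile: 80 × 34.2 = 2736
Adjusted estimate = 26,720 / 700 = 38.1714 → 38.2%.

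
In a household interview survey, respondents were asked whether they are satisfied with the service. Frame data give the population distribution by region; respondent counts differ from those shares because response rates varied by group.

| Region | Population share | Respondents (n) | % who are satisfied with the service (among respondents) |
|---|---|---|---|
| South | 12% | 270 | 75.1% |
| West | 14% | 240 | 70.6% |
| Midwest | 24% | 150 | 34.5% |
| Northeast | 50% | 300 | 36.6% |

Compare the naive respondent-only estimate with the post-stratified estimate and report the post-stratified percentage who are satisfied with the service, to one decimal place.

45.5%

Naive respondent-only estimate (weights = respondent counts):
  (270/960)×75.1 + (240/960)×70.6 + (150/960)×34.5 + (300/960)×36.6 = 55.6%
Post-stratifying to population shares instead:
  0.12×75.1 + 0.14×70.6 + 0.24×34.5 + 0.5×36.6 = 45.476%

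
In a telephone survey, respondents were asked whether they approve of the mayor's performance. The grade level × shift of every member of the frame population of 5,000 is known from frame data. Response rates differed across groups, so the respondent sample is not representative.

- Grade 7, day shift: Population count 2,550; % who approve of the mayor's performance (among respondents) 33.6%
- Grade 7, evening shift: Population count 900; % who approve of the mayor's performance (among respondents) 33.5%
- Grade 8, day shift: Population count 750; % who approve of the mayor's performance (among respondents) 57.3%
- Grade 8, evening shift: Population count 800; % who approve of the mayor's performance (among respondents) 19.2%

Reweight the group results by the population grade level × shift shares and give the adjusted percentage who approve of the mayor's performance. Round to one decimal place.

Reweight to the known grade level × shift distribution:
  Grade 7, day shift: (2,550/5,000) × 33.6 = 17.136
  Grade 7, evening shift: (900/5,000) × 33.5 = 6.03
  Grade 8, day shift: (750/5,000) × 57.3 = 8.595
  Grade 8, evening shift: (800/5,000) × 19.2 = 3.072
Post-stratified estimate = 34.833 → 34.8%.

34.8%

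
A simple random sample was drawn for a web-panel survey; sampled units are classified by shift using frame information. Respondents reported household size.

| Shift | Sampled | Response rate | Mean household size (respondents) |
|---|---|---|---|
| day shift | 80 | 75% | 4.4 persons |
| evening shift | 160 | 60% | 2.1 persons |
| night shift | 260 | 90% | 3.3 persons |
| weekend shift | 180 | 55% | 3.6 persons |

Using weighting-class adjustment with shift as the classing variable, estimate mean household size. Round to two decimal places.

3.23

With weight = n_sampled/n_responded per class, the weighted class total is n_sampled:
  day shift: 80 × 4.4 = 352
  evening shift: 160 × 2.1 = 336
  night shift: 260 × 3.3 = 858
  weekend shift: 180 × 3.6 = 648
Adjusted estimate = 2194 / 680 = 3.22647 → 3.23.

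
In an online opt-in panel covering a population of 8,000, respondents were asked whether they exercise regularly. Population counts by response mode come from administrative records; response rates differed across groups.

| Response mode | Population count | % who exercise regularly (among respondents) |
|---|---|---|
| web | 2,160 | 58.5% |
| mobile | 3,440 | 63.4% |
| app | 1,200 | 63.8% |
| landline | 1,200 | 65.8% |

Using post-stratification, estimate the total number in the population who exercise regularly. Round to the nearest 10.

Estimated count per cell = population count × respondent percentage:
  web: 2,160 × 58.5% = 1263.6
  mobile: 3,440 × 63.4% = 2180.96
  app: 1,200 × 63.8% = 765.6
  landline: 1,200 × 65.8% = 789.6
Estimated total = 4999.76 → 5,000.

5,000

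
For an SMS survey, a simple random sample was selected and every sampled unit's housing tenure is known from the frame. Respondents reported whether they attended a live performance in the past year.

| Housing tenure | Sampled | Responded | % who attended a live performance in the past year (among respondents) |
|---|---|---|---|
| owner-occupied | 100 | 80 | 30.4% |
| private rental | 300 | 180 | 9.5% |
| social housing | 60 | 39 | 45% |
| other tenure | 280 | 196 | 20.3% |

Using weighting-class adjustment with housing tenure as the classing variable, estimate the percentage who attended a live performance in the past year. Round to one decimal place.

19.3%

Response rates by class: owner-occupied 80/100 = 80%, private rental 180/300 = 60%, social housing 39/60 = 65%, other tenure 196/280 = 70%.
Weighting each respondent by the inverse class response rate inflates each class back to its sampled size, so the class weight is n_sampled:
  owner-occupied: 100 × 30.4 = 3040
  private rental: 300 × 9.5 = 2850
  social housing: 60 × 45 = 2700
  other tenure: 280 × 20.3 = 5684
Adjusted estimate = 14,274 / 740 = 19.2892 → 19.3%.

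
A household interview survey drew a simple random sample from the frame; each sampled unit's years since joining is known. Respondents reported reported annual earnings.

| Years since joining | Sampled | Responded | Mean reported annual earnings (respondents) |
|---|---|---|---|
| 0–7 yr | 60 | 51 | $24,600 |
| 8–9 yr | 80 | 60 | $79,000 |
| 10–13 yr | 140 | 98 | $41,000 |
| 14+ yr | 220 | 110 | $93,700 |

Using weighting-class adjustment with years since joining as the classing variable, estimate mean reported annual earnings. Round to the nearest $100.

Response rates by class: 0–7 yr 51/60 = 85%, 8–9 yr 60/80 = 75%, 10–13 yr 98/140 = 70%, 14+ yr 110/220 = 50%.
Each respondent's weight = sampled/responded in their class; summing within a class gives n_sampled, so:
  0–7 yr: 60 × 24,600 = 1,476,000
  8–9 yr: 80 × 79,000 = 6,320,000
  10–13 yr: 140 × 41,000 = 5,740,000
  14+ yr: 220 × 93,700 = 20,614,000
Adjusted estimate = 34,150,000 / 500 = 68,300 → $68,300.

$68,300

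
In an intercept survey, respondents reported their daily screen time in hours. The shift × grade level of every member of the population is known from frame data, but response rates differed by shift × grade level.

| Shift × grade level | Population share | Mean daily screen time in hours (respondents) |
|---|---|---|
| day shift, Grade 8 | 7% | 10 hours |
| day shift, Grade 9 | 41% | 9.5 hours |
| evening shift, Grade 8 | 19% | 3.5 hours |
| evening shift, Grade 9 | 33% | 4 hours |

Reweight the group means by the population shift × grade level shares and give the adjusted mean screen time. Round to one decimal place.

Each cell contributes population-share × respondent value:
  day shift, Grade 8: 0.07 × 10 = 0.7
  day shift, Grade 9: 0.41 × 9.5 = 3.895
  evening shift, Grade 8: 0.19 × 3.5 = 0.665
  evening shift, Grade 9: 0.33 × 4 = 1.32
Post-stratified estimate = 6.58 → 6.6.

6.6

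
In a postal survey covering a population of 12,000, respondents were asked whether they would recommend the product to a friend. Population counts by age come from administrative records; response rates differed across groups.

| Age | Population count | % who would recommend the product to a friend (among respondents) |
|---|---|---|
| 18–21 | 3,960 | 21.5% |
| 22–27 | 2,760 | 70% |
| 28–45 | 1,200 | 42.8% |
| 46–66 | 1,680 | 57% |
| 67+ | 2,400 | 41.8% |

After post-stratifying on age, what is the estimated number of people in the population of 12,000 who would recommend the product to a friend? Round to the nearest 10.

5,260

Apply each group's respondent rate to its population count:
  18–21: 3,960 × 21.5% = 851.4
  22–27: 2,760 × 70% = 1932
  28–45: 1,200 × 42.8% = 513.6
  46–66: 1,680 × 57% = 957.6
  67+: 2,400 × 41.8% = 1003.2
Estimated total = 5257.8 → 5,260.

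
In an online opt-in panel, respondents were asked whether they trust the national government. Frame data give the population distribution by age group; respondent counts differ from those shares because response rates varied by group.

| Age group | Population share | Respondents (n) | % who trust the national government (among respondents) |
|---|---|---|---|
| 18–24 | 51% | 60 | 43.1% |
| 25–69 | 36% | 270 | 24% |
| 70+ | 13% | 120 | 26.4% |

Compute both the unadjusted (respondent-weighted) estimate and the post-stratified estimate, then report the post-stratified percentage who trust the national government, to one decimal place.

34.1%

Without adjustment, the pooled respondent share is:
  (60/450)×43.1 + (270/450)×24 + (120/450)×26.4 = 27.1867%
Post-stratified estimate weights by population shares:
  0.51×43.1 + 0.36×24 + 0.13×26.4 = 34.053%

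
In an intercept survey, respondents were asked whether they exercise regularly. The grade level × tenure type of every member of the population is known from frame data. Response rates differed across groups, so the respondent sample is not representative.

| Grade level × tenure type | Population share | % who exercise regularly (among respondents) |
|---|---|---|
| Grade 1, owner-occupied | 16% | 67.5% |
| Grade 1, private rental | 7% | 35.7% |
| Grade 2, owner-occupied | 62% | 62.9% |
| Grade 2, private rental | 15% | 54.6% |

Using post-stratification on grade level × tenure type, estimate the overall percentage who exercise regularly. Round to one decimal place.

Reweight to the known grade level × tenure type distribution:
  Grade 1, owner-occupied: 0.16 × 67.5 = 10.8
  Grade 1, private rental: 0.07 × 35.7 = 2.499
  Grade 2, owner-occupied: 0.62 × 62.9 = 38.998
  Grade 2, private rental: 0.15 × 54.6 = 8.19
Post-stratified estimate = 60.487 → 60.5%.

60.5%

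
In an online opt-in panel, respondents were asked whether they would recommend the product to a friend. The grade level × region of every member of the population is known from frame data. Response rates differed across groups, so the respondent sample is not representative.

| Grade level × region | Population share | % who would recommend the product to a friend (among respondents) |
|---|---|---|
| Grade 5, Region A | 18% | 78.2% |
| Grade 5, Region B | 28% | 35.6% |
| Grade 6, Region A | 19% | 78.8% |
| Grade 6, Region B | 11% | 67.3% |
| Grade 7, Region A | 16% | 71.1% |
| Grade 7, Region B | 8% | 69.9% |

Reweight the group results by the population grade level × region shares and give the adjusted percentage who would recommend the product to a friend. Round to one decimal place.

Each cell contributes population-share × respondent value:
  Grade 5, Region A: 0.18 × 78.2 = 14.076
  Grade 5, Region B: 0.28 × 35.6 = 9.968
  Grade 6, Region A: 0.19 × 78.8 = 14.972
  Grade 6, Region B: 0.11 × 67.3 = 7.403
  Grade 7, Region A: 0.16 × 71.1 = 11.376
  Grade 7, Region B: 0.08 × 69.9 = 5.592
Post-stratified estimate = 63.387 → 63.4%.

63.4%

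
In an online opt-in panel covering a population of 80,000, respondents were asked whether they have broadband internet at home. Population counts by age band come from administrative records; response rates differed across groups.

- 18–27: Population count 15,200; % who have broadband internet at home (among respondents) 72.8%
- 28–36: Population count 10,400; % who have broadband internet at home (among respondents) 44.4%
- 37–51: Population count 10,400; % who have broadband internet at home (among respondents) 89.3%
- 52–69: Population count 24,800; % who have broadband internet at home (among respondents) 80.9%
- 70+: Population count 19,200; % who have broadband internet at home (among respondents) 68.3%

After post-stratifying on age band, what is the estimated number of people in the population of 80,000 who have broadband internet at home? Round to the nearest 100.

58,100

Estimated count per cell = population count × respondent percentage:
  18–27: 15,200 × 72.8% = 11065.6
  28–36: 10,400 × 44.4% = 4617.6
  37–51: 10,400 × 89.3% = 9287.2
  52–69: 24,800 × 80.9% = 20063.2
  70+: 19,200 × 68.3% = 13113.6
Estimated total = 58147.2 → 58,100.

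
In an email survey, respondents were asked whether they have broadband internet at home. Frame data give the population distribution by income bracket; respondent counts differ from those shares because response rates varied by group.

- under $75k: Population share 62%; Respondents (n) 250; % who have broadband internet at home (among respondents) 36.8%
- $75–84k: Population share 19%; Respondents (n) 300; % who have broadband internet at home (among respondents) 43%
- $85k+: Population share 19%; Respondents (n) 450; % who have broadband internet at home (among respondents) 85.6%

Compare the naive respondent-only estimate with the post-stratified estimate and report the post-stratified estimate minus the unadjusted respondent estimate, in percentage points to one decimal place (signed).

-13.4 percentage points

Without adjustment, the pooled respondent share is:
  (250/1000)×36.8 + (300/1000)×43 + (450/1000)×85.6 = 60.62%
Post-stratified estimate weights by population shares:
  0.62×36.8 + 0.19×43 + 0.19×85.6 = 47.25%
Difference = 47.25 − 60.62 = -13.37 pp.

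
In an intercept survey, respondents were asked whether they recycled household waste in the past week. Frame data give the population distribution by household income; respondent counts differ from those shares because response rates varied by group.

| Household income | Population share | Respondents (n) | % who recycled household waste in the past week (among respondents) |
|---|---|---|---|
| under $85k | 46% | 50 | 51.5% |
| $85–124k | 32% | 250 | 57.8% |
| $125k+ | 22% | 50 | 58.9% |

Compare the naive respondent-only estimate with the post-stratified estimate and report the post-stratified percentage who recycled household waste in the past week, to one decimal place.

55.1%

Without adjustment, the pooled respondent share is:
  (50/350)×51.5 + (250/350)×57.8 + (50/350)×58.9 = 57.0571%
Post-stratified estimate weights by population shares:
  0.46×51.5 + 0.32×57.8 + 0.22×58.9 = 55.144%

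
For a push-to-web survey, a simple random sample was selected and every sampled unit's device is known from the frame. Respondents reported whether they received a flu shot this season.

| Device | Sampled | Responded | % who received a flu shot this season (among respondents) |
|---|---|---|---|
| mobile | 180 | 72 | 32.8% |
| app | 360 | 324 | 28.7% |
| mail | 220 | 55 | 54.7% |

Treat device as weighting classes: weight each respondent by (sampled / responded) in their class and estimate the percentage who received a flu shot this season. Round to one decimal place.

Class response rates: mobile 72/180 = 40%, app 324/360 = 90%, mail 55/220 = 25%.
With weight = n_sampled/n_responded per class, the weighted class total is n_sampled:
  mobile: 180 × 32.8 = 5904
  app: 360 × 28.7 = 10,332
  mail: 220 × 54.7 = 12,034
Adjusted estimate = 28,270 / 760 = 37.1974 → 37.2%.

37.2%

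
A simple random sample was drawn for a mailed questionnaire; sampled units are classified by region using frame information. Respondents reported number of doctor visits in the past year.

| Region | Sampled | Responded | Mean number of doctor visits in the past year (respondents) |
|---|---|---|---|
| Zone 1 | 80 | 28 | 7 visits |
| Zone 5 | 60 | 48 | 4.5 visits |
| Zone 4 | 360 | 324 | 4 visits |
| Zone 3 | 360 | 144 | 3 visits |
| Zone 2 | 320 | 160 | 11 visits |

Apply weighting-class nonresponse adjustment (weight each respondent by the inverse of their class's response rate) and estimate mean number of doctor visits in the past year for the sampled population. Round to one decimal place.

5.8

Response rates by class: Zone 1 28/80 = 35%, Zone 5 48/60 = 80%, Zone 4 324/360 = 90%, Zone 3 144/360 = 40%, Zone 2 160/320 = 50%.
Weighting each respondent by the inverse class response rate inflates each class back to its sampled size, so the class weight is n_sampled:
  Zone 1: 80 × 7 = 560
  Zone 5: 60 × 4.5 = 270
  Zone 4: 360 × 4 = 1440
  Zone 3: 360 × 3 = 1080
  Zone 2: 320 × 11 = 3520
Adjusted estimate = 6870 / 1,180 = 5.82203 → 5.8.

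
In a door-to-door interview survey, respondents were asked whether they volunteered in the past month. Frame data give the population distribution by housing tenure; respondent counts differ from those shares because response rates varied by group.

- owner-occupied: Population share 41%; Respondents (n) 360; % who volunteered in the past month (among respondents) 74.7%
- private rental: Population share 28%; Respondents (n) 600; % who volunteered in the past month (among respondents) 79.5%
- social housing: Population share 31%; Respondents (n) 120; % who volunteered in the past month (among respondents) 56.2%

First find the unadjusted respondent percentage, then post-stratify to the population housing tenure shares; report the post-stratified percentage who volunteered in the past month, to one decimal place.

70.3%

Naive respondent-only estimate (weights = respondent counts):
  (360/1080)×74.7 + (600/1080)×79.5 + (120/1080)×56.2 = 75.3111%
Post-stratifying to population shares instead:
  0.41×74.7 + 0.28×79.5 + 0.31×56.2 = 70.309%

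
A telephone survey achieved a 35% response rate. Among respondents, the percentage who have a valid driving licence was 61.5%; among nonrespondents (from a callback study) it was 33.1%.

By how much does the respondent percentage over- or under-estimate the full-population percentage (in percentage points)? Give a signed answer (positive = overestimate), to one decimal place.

+18.5 percentage points

Nonresponse fraction = 1 − 0.35 = 0.65.
Bias = (nonresponse fraction) × (respondent percentage − nonrespondent percentage)
     = 0.65 × (61.5 − 33.1) = 0.65 × 28.4 = 18.46.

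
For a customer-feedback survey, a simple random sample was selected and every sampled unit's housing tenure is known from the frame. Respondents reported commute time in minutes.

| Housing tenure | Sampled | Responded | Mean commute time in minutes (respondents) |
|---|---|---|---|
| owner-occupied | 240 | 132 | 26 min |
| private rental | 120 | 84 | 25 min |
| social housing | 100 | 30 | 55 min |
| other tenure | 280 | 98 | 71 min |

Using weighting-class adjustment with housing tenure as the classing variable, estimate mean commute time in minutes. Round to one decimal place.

46.8

Response rates by class: owner-occupied 132/240 = 55%, private rental 84/120 = 70%, social housing 30/100 = 30%, other tenure 98/280 = 35%.
Each respondent's weight = sampled/responded in their class; summing within a class gives n_sampled, so:
  owner-occupied: 240 × 26 = 6240
  private rental: 120 × 25 = 3000
  social housing: 100 × 55 = 5500
  other tenure: 280 × 71 = 19,880
Adjusted estimate = 34,620 / 740 = 46.7838 → 46.8.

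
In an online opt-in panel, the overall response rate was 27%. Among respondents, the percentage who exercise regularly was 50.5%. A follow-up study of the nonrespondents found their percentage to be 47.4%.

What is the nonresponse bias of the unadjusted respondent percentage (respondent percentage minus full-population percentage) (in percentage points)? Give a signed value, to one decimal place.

+2.3 percentage points

Nonresponse fraction = 1 − 0.27 = 0.73.
Bias = (nonresponse fraction) × (respondent percentage − nonrespondent percentage)
     = 0.73 × (50.5 − 47.4) = 0.73 × 3.1 = 2.263.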